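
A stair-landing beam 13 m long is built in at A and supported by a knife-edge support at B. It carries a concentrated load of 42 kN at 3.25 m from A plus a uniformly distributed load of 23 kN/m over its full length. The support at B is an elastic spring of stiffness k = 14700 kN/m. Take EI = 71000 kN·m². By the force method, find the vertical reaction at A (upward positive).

R_A = 226 kN

Remove the prop at B; the released (primary) structure is a cantilever built in at A.
Downward deflection at the released point B due to the loads:
  point load 42 at a = 3.25: Pa²(3L − a)/(6EI) = 2643/EI
  UDL 23: wL⁴/(8EI) = 82113/EI
  δ_0 = 84756/EI
Tip deflection under a unit load at B: L³/(3EI) = 732.3/EI.
With EI = 71000 kN·m²: δ_0 = 1.1937 m and δ_{BB} = 0.010315 m/kN.
Compatibility — the spring shortens by R_B/k under the reaction it provides: δ_0 − R_B·δ_{BB} = R_B/k. With 1/k = 0.000068 m/kN, R_B = δ_0 / (δ_{BB} + 1/k) = 1.1937 / (0.010315 + 0.000068) = 115 kN.
Vertical equilibrium: R_A = ΣP − R_B = 341 − 115 = 226 kN.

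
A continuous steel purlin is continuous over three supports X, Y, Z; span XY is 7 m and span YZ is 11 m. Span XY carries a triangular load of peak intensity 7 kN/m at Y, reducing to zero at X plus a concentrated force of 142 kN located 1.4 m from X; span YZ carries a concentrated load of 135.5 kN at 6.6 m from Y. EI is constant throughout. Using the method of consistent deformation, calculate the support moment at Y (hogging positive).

Release continuity at Y by inserting a hinge; the redundant is the internal moment M_Y. The primary structure is two simply-supported spans XY and YZ.
Discontinuity in slope at Y on the released structure — sum the simple-span end rotations:
  span XY: triangular load, peak 7: w₀L³/(45EI) = 53.36/EI
  span XY: point load 142 at a = 1.4: Pab(L + a)/(6LEI) = 222.7/EI
  span YZ: point load 135.5 at a = 6.6: Pab(L + b)/(6LEI) = 918.1/EI
  relative rotation θ_0 = (276 + 918.1)/EI = 1194/EI
A unit hogging moment at Y produces rotation L₁/(3EI) + L₂/(3EI) = 6/EI.
Compatibility: M_Y·(L₁+L₂)/(3EI) = θ_0, giving M_Y = 199 kN·m (hogging).

M_Y = 199 kN·m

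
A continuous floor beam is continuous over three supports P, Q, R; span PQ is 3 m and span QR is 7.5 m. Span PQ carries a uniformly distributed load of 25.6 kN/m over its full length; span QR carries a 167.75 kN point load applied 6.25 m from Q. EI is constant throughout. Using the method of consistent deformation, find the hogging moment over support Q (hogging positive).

M_Q = 81.04 kN·m

Take M_Q as the redundant. Released structure: two simple spans PQ and QR with a hinge at Q.
End slopes at the hinge Q, treating each span as simply supported:
  span PQ: UDL 25.6: wL³/(24EI) = 28.8/EI
  span QR: point load 167.75 at a = 6.25: Pab(L + b)/(6LEI) = 254.8/EI
  relative rotation θ_0 = (28.8 + 254.8)/EI = 283.6/EI
A unit hogging moment at Q produces rotation L₁/(3EI) + L₂/(3EI) = 3.5/EI.
Compatibility: M_Q·(L₁+L₂)/(3EI) = θ_0, giving M_Q = 81.04 kN·m (hogging).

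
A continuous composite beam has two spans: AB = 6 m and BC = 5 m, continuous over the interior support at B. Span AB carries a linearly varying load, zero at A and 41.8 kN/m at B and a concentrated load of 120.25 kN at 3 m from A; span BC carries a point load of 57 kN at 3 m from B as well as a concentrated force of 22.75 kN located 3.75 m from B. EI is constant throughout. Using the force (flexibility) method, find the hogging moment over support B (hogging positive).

Release continuity at B by inserting a hinge; the redundant is the internal moment M_B. The primary structure is two simply-supported spans AB and BC.
Rotations at B on the released spans (each span's end-slope, ×1/EI):
  span AB: triangular load, peak 41.8: w₀L³/(45EI) = 200.6/EI
  span AB: point load 120.25 at a = 3: Pab(L + a)/(6LEI) = 270.6/EI
  span BC: point load 57 at a = 3: Pab(L + b)/(6LEI) = 79.8/EI
  span BC: point load 22.75 at a = 3.75: Pab(L + b)/(6LEI) = 22.22/EI
  relative rotation θ_0 = (471.2 + 102)/EI = 573.2/EI
A unit hogging moment at B produces rotation L₁/(3EI) + L₂/(3EI) = 3.667/EI.
Compatibility: M_B·(L₁+L₂)/(3EI) = θ_0, giving M_B = 156.3 kN·m (hogging).

M_B = 156.3 kN·m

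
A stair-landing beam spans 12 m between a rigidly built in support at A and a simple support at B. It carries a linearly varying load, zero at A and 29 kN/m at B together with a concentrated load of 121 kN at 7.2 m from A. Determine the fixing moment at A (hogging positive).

M_A = 487.5 kN·m

Choose R_B as the redundant. The primary structure is the cantilever fixed at A.
Deflection at B on the released cantilever, summing each load's contribution:
  triangular load, peak 29 at the free end: 11w₀L⁴/(120EI) = 55123/EI
  point load 121 at a = 7.2: Pa²(3L − a)/(6EI) = 30109/EI
  δ_0 = 85232/EI
Flexibility coefficient — unit upward force at B: δ_{BB} = L³/(3EI) = 576/EI.
The prop prevents deflection at B: R_B = δ_0/δ_{BB} = 85232/576 = 148 kN.
Moment equilibrium about A: M_A = Σ(load moments about A) − R_B·L = 2263 − 148×12 = 487.5 kN·m.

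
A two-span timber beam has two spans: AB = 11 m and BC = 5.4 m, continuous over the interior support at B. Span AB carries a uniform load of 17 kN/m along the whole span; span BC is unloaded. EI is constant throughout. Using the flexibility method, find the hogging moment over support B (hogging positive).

M_B = 172.5 kN·m

Take M_B as the redundant. Released structure: two simple spans AB and BC with a hinge at B.
Rotations at B on the released spans (each span's end-slope, ×1/EI):
  span AB: UDL 17: wL³/(24EI) = 942.8/EI
  relative rotation θ_0 = (942.8 + 0)/EI = 942.8/EI
A unit hogging moment at B produces rotation L₁/(3EI) + L₂/(3EI) = 5.467/EI.
Slope continuity at B: θ_0 = M_B·5.467/EI, so M_B = 942.8/5.467 = 172.5 kN·m (hogging).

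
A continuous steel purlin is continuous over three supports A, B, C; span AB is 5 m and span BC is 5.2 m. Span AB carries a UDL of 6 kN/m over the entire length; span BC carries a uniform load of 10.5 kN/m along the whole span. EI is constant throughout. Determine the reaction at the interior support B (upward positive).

R_B = 53 kN

Take M_B as the redundant. Released structure: two simple spans AB and BC with a hinge at B.
End slopes at the hinge B, treating each span as simply supported:
  span AB: UDL 6: wL³/(24EI) = 31.25/EI
  span BC: UDL 10.5: wL³/(24EI) = 61.52/EI
  relative rotation θ_0 = (31.25 + 61.52)/EI = 92.77/EI
A unit hogging moment at B produces rotation L₁/(3EI) + L₂/(3EI) = 3.4/EI.
Compatibility: M_B·(L₁+L₂)/(3EI) = θ_0, giving M_B = 27.28 kN·m (hogging).
Span AB, ΣM about A with M_B applied at B: R_B^{AB}·5 = 75 + 27.28, so R_B^{AB} = 20.46 kN and R_A = 30 − 20.46 = 9.543 kN.
Span BC, ΣM about C: R_B^{BC}·5.2 = 142 + 27.28, so R_B^{BC} = 32.55 kN and R_C = 54.6 − 32.55 = 22.05 kN.
R_B = 20.46 + 32.55 = 53 kN.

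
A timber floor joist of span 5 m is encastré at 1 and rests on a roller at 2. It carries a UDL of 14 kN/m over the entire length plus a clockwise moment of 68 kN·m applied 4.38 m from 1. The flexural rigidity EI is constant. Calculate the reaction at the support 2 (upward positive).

R_2 = 46.34 kN

Choose R_2 as the redundant. The primary structure is the cantilever fixed at 1.
Primary-structure tip deflection at 2 by superposition:
  UDL 14: wL⁴/(8EI) = 1094/EI
  clockwise couple 68 at a = 4.38: M₀a(2L − a)/(2EI) = 836.9/EI
  δ_0 = 1931/EI
Tip deflection under a unit load at 2: L³/(3EI) = 41.67/EI.
Compatibility at 2: δ_0 − R_2·δ_{22} = 0, so R_2 = 1931/41.67 = 46.34 kN.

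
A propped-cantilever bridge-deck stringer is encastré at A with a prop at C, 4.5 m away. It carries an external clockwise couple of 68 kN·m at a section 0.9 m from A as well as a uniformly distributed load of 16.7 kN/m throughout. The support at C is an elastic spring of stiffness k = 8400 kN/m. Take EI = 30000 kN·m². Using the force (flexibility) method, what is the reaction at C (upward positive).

Release the roller at C. Primary structure: cantilever fixed at A.
Primary-structure tip deflection at C by superposition:
  clockwise couple 68 at a = 0.9: M₀a(2L − a)/(2EI) = 247.9/EI
  UDL 16.7: wL⁴/(8EI) = 856/EI
  δ_0 = 1104/EI
Tip deflection under a unit load at C: L³/(3EI) = 30.38/EI.
With EI = 30000 kN·m²: δ_0 = 0.036796 m and δ_{CC} = 0.001012 m/kN.
Compatibility — the spring shortens by R_C/k under the reaction it provides: δ_0 − R_C·δ_{CC} = R_C/k. With 1/k = 0.000119 m/kN, R_C = δ_0 / (δ_{CC} + 1/k) = 0.036796 / (0.001012 + 0.000119) = 32.52 kN.

R_C = 32.52 kN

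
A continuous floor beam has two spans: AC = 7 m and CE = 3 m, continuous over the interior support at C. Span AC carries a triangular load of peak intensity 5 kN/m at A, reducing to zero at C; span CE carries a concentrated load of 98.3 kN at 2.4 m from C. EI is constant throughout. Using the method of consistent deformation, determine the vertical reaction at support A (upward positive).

Insert a hinge at C; M_C is the redundant, and each span becomes simply supported.
End slopes at the hinge C, treating each span as simply supported:
  span AC: triangular load, peak 5: 7w₀L³/(360EI) = 33.35/EI
  span CE: point load 98.3 at a = 2.4: Pab(L + b)/(6LEI) = 28.31/EI
  relative rotation θ_0 = (33.35 + 28.31)/EI = 61.66/EI
A unit hogging moment at C produces rotation L₁/(3EI) + L₂/(3EI) = 3.333/EI.
Slope continuity at C: θ_0 = M_C·3.333/EI, so M_C = 61.66/3.333 = 18.5 kN·m (hogging).
Span AC, ΣM about A with M_C applied at C: R_C^{AC}·7 = 40.83 + 18.5, so R_C^{AC} = 8.476 kN and R_A = 17.5 − 8.476 = 9.024 kN.

R_A = 9.024 kN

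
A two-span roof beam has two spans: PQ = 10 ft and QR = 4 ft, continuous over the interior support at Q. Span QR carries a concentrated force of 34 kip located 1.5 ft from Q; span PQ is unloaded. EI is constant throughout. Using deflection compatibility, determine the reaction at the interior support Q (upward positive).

Release continuity at Q by inserting a hinge; the redundant is the internal moment M_Q. The primary structure is two simply-supported spans PQ and QR.
Discontinuity in slope at Q on the released structure — sum the simple-span end rotations:
  span QR: point load 34 at a = 1.5: Pab(L + b)/(6LEI) = 34.53/EI
  relative rotation θ_0 = (0 + 34.53)/EI = 34.53/EI
A unit hogging moment at Q produces rotation L₁/(3EI) + L₂/(3EI) = 4.667/EI.
Slope continuity at Q: θ_0 = M_Q·4.667/EI, so M_Q = 34.53/4.667 = 7.4 kip·ft (hogging).
Span PQ, ΣM about P with M_Q applied at Q: R_Q^{PQ}·10 = 0 + 7.4, so R_Q^{PQ} = 0.74 kip and R_P = 0 − 0.74 = -0.74 kip.
Span QR, ΣM about R: R_Q^{QR}·4 = 85 + 7.4, so R_Q^{QR} = 23.1 kip and R_R = 34 − 23.1 = 10.9 kip.
R_Q = 0.74 + 23.1 = 23.84 kip.

R_Q = 23.84 kip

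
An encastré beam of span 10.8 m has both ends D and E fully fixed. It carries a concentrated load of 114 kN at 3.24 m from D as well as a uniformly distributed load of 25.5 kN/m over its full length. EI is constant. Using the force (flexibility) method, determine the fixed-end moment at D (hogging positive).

M_D = 428.8 kN·m

Release both end moments; the primary structure is a simply-supported span DE with redundants M_D and M_E.
End rotations of the released simple span under the applied load (×1/EI):
  at D: point load 114 at a = 3.24: Pab(L + b)/(6LEI) = 791.2/EI
  at E: point load 114 at a = 3.24: Pab(L + a)/(6LEI) = 605/EI
  at D: UDL 25.5: wL³/(24EI) = 1338/EI
  at E: UDL 25.5: wL³/(24EI) = 1338/EI
  θ_D0 = 2130/EI,  θ_E0 = 1943/EI
Flexibility coefficients: a unit moment at one end gives L/(3EI) there and L/(6EI) at the far end, so f₁₁ = f₂₂ = 3.6/EI and f₁₂ = f₂₁ = 1.8/EI.
Compatibility — zero rotation at each built-in end:
  3.6 M_D + 1.8 M_E = 2130
  1.8 M_D + 3.6 M_E = 1943
Solving the pair gives M_D = 428.8 kN·m and M_E = 325.4 kN·m (hogging).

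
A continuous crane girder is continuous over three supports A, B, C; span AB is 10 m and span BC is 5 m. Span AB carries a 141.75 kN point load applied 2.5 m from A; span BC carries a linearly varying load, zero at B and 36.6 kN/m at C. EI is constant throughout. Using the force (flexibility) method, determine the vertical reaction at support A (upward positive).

Release continuity at B by inserting a hinge; the redundant is the internal moment M_B. The primary structure is two simply-supported spans AB and BC.
Discontinuity in slope at B on the released structure — sum the simple-span end rotations:
  span AB: point load 141.75 at a = 2.5: Pab(L + a)/(6LEI) = 553.7/EI
  span BC: triangular load, peak 36.6: 7w₀L³/(360EI) = 88.96/EI
  relative rotation θ_0 = (553.7 + 88.96)/EI = 642.7/EI
A unit hogging moment at B produces rotation L₁/(3EI) + L₂/(3EI) = 5/EI.
Compatibility: M_B·(L₁+L₂)/(3EI) = θ_0, giving M_B = 128.5 kN·m (hogging).
Span AB, ΣM about A with M_B applied at B: R_B^{AB}·10 = 354.4 + 128.5, so R_B^{AB} = 48.29 kN and R_A = 141.8 − 48.29 = 93.46 kN.

R_A = 93.46 kN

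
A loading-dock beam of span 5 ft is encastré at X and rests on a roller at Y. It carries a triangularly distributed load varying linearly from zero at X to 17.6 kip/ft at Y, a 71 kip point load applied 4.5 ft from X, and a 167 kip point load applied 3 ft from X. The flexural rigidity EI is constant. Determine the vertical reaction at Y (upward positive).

R_Y = 156.7 kip

Choose R_Y as the redundant. The primary structure is the cantilever fixed at X.
Downward deflection at the released point Y due to the loads:
  triangular load, peak 17.6 at the free end: 11w₀L⁴/(120EI) = 1008/EI
  point load 71 at a = 4.5: Pa²(3L − a)/(6EI) = 2516/EI
  point load 167 at a = 3: Pa²(3L − a)/(6EI) = 3006/EI
  δ_0 = 6530/EI
Tip deflection under a unit load at Y: L³/(3EI) = 41.67/EI.
The prop prevents deflection at Y: R_Y = δ_0/δ_{YY} = 6530/41.67 = 156.7 kip.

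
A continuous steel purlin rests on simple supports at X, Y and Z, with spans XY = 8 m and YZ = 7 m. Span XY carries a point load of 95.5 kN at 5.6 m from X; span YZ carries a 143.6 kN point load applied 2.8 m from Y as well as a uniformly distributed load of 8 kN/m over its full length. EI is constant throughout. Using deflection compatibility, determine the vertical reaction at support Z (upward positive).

Release continuity at Y by inserting a hinge; the redundant is the internal moment M_Y. The primary structure is two simply-supported spans XY and YZ.
Discontinuity in slope at Y on the released structure — sum the simple-span end rotations:
  span XY: point load 95.5 at a = 5.6: Pab(L + a)/(6LEI) = 363.7/EI
  span YZ: point load 143.6 at a = 2.8: Pab(L + b)/(6LEI) = 450.3/EI
  span YZ: UDL 8: wL³/(24EI) = 114.3/EI
  relative rotation θ_0 = (363.7 + 564.7)/EI = 928.3/EI
A unit hogging moment at Y produces rotation L₁/(3EI) + L₂/(3EI) = 5/EI.
Slope continuity at Y: θ_0 = M_Y·5/EI, so M_Y = 928.3/5 = 185.7 kN·m (hogging).
Span YZ, ΣM about Z: R_Y^{YZ}·7 = 799.1 + 185.7, so R_Y^{YZ} = 140.7 kN and R_Z = 199.6 − 140.7 = 58.92 kN.

R_Z = 58.92 kN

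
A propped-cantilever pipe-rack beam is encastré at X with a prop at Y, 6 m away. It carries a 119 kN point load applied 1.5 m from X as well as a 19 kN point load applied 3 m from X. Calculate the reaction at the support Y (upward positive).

R_Y = 16.16 kN

Take the reaction at Y as the redundant and release it; the primary structure is a cantilever fixed at X.
Primary-structure tip deflection at Y by superposition:
  point load 119 at a = 1.5: Pa²(3L − a)/(6EI) = 736.3/EI
  point load 19 at a = 3: Pa²(3L − a)/(6EI) = 427.5/EI
  δ_0 = 1164/EI
Tip deflection under a unit load at Y: L³/(3EI) = 72/EI.
The prop prevents deflection at Y: R_Y = δ_0/δ_{YY} = 1164/72 = 16.16 kN.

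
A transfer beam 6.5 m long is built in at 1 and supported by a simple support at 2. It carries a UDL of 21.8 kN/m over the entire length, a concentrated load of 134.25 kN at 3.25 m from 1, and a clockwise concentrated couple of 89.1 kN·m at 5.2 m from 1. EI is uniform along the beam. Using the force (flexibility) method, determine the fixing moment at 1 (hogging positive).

Choose R_2 as the redundant. The primary structure is the cantilever fixed at 1.
Free-end deflection of the primary structure under the applied loading (downward +):
  UDL 21.8: wL⁴/(8EI) = 4864/EI
  point load 134.25 at a = 3.25: Pa²(3L − a)/(6EI) = 3840/EI
  clockwise couple 89.1 at a = 5.2: M₀a(2L − a)/(2EI) = 1807/EI
  δ_0 = 10512/EI
Tip deflection under a unit load at 2: L³/(3EI) = 91.54/EI.
Compatibility at 2: δ_0 − R_2·δ_{22} = 0, so R_2 = 10512/91.54 = 114.8 kN.
Moment equilibrium about 1: M_1 = Σ(load moments about 1) − R_2·L = 985.9 − 114.8×6.5 = 239.5 kN·m.

M_1 = 239.5 kN·m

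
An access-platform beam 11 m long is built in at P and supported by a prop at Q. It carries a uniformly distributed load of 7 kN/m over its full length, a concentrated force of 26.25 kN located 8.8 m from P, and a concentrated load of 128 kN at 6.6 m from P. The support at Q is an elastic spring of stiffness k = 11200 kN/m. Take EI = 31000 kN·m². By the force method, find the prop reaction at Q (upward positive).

R_Q = 102 kN

Remove the prop at Q; the released (primary) structure is a cantilever built in at P.
Downward deflection at the released point Q due to the loads:
  UDL 7: wL⁴/(8EI) = 12811/EI
  point load 26.25 at a = 8.8: Pa²(3L − a)/(6EI) = 8199/EI
  point load 128 at a = 6.6: Pa²(3L − a)/(6EI) = 24533/EI
  δ_0 = 45543/EI
Flexibility coefficient — unit upward force at Q: δ_{QQ} = L³/(3EI) = 443.7/EI.
With EI = 31000 kN·m²: δ_0 = 1.4691 m and δ_{QQ} = 0.014312 m/kN.
Compatibility — the spring shortens by R_Q/k under the reaction it provides: δ_0 − R_Q·δ_{QQ} = R_Q/k. With 1/k = 0.000089 m/kN, R_Q = δ_0 / (δ_{QQ} + 1/k) = 1.4691 / (0.014312 + 0.000089) = 102 kN.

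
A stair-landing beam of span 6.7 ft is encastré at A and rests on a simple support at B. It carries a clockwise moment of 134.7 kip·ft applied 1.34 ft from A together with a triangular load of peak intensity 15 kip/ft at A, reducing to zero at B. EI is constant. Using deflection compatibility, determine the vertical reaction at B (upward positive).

Release the roller at B. Primary structure: cantilever fixed at A.
Primary-structure tip deflection at B by superposition:
  clockwise couple 134.7 at a = 1.34: M₀a(2L − a)/(2EI) = 1088/EI
  triangular load, peak 15 at the fixed end: w₀L⁴/(30EI) = 1008/EI
  δ_0 = 2096/EI
Flexibility coefficient — unit upward force at B: δ_{BB} = L³/(3EI) = 100.3/EI.
Compatibility at B: δ_0 − R_B·δ_{BB} = 0, so R_B = 2096/100.3 = 20.91 kip.

R_B = 20.91 kip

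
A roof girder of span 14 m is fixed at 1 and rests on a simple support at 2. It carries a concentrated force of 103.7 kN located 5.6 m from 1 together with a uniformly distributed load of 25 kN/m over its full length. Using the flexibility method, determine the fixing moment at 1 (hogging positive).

Choose R_2 as the redundant. The primary structure is the cantilever fixed at 1.
Deflection at 2 on the released cantilever, summing each load's contribution:
  point load 103.7 at a = 5.6: Pa²(3L − a)/(6EI) = 19729/EI
  UDL 25: wL⁴/(8EI) = 120050/EI
  δ_0 = 139779/EI
Flexibility coefficient — unit upward force at 2: δ_{22} = L³/(3EI) = 914.7/EI.
Compatibility at 2: δ_0 − R_2·δ_{22} = 0, so R_2 = 139779/914.7 = 152.8 kN.
Moment equilibrium about 1: M_1 = Σ(load moments about 1) − R_2·L = 3031 − 152.8×14 = 891.2 kN·m.

M_1 = 891.2 kN·m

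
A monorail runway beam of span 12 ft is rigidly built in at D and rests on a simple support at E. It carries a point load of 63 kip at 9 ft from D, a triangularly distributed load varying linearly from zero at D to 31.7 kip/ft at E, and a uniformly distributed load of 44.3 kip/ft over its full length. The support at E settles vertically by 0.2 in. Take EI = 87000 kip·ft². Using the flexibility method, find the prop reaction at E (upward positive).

Choose R_E as the redundant. The primary structure is the cantilever fixed at D.
Primary-structure tip deflection at E by superposition:
  point load 63 at a = 9: Pa²(3L − a)/(6EI) = 22964/EI
  triangular load, peak 31.7 at the free end: 11w₀L⁴/(120EI) = 60255/EI
  UDL 44.3: wL⁴/(8EI) = 114826/EI
  δ_0 = 198044/EI
Tip deflection under a unit load at E: L³/(3EI) = 576/EI.
With EI = 87000 kip·ft²: δ_0 = 2.2764 ft and δ_{EE} = 0.006621 ft/kip.
Compatibility — the beam at E must follow the support down by 0.01667 ft: δ_0 − R_E·δ_{EE} = 0.01667, so R_E = (2.2764 − 0.01667)/0.006621 = 341.3 kip.

R_E = 341.3 kip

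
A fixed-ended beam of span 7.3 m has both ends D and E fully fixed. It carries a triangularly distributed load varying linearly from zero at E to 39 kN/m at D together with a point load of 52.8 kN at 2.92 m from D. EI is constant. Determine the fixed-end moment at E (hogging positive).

Release both end moments; the primary structure is a simply-supported span DE with redundants M_D and M_E.
End rotations of the released simple span under the applied load (×1/EI):
  at D: triangular load, peak 39: w₀L³/(45EI) = 337.1/EI
  at E: triangular load, peak 39: 7w₀L³/(360EI) = 295/EI
  at D: point load 52.8 at a = 2.92: Pab(L + b)/(6LEI) = 180.1/EI
  at E: point load 52.8 at a = 2.92: Pab(L + a)/(6LEI) = 157.6/EI
  θ_D0 = 517.2/EI,  θ_E0 = 452.6/EI
Flexibility coefficients: a unit moment at one end gives L/(3EI) there and L/(6EI) at the far end, so f₁₁ = f₂₂ = 2.433/EI and f₁₂ = f₂₁ = 1.217/EI.
Compatibility — zero rotation at each built-in end:
  2.433 M_D + 1.217 M_E = 517.2
  1.217 M_D + 2.433 M_E = 452.6
Solving the pair gives M_D = 159.4 kN·m and M_E = 106.3 kN·m (hogging).

M_E = 106.3 kN·m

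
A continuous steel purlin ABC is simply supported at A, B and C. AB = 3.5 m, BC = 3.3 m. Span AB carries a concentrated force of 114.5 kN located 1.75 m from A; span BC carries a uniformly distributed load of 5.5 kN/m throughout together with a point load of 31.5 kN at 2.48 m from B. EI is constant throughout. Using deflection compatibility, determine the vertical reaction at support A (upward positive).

R_A = 43.48 kN

Take M_B as the redundant. Released structure: two simple spans AB and BC with a hinge at B.
Rotations at B on the released spans (each span's end-slope, ×1/EI):
  span AB: point load 114.5 at a = 1.75: Pab(L + a)/(6LEI) = 87.66/EI
  span BC: UDL 5.5: wL³/(24EI) = 8.236/EI
  span BC: point load 31.5 at a = 2.48: Pab(L + b)/(6LEI) = 13.33/EI
  relative rotation θ_0 = (87.66 + 21.56)/EI = 109.2/EI
A unit hogging moment at B produces rotation L₁/(3EI) + L₂/(3EI) = 2.267/EI.
Compatibility: M_B·(L₁+L₂)/(3EI) = θ_0, giving M_B = 48.19 kN·m (hogging).
Span AB, ΣM about A with M_B applied at B: R_B^{AB}·3.5 = 200.4 + 48.19, so R_B^{AB} = 71.02 kN and R_A = 114.5 − 71.02 = 43.48 kN.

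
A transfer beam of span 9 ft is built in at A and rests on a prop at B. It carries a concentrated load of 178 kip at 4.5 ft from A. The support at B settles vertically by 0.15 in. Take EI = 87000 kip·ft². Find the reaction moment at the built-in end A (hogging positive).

M_A = 340.7 kip·ft

Choose R_B as the redundant. The primary structure is the cantilever fixed at A.
Deflection at B on the released cantilever, summing each load's contribution:
  point load 178 at a = 4.5: Pa²(3L − a)/(6EI) = 13517/EI
Tip deflection under a unit load at B: L³/(3EI) = 243/EI.
With EI = 87000 kip·ft²: δ_0 = 0.15537 ft and δ_{BB} = 0.002793 ft/kip.
Compatibility — the beam at B must follow the support down by 0.0125 ft: δ_0 − R_B·δ_{BB} = 0.0125, so R_B = (0.15537 − 0.0125)/0.002793 = 51.15 kip.
Moment equilibrium about A: M_A = Σ(load moments about A) − R_B·L = 801 − 51.15×9 = 340.7 kip·ft.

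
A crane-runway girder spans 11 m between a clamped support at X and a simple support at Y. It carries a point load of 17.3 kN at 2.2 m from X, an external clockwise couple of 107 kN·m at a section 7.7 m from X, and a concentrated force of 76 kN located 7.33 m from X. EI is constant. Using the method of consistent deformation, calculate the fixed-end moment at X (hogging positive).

M_X = 112.3 kN·m

Remove the prop at Y; the released (primary) structure is a cantilever built in at X.
Free-end deflection of the primary structure under the applied loading (downward +):
  point load 17.3 at a = 2.2: Pa²(3L − a)/(6EI) = 429.8/EI
  clockwise couple 107 at a = 7.7: M₀a(2L − a)/(2EI) = 5891/EI
  point load 76 at a = 7.33: Pa²(3L − a)/(6EI) = 17470/EI
  δ_0 = 23791/EI
Flexibility coefficient — unit upward force at Y: δ_{YY} = L³/(3EI) = 443.7/EI.
The prop prevents deflection at Y: R_Y = δ_0/δ_{YY} = 23791/443.7 = 53.62 kN.
Moment equilibrium about X: M_X = Σ(load moments about X) − R_Y·L = 702.1 − 53.62×11 = 112.3 kN·m.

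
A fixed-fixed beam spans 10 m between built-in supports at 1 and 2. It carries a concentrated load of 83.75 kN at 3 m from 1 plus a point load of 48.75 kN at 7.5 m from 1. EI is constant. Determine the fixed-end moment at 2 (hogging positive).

M_2 = 121.3 kN·m

Take the two fixed-end moments M_1, M_2 as redundants; the released structure is the simple span 12.
End rotations of the released simple span under the applied load (×1/EI):
  at 1: point load 83.75 at a = 3: Pab(L + b)/(6LEI) = 498.3/EI
  at 2: point load 83.75 at a = 3: Pab(L + a)/(6LEI) = 381.1/EI
  at 1: point load 48.75 at a = 7.5: Pab(L + b)/(6LEI) = 190.4/EI
  at 2: point load 48.75 at a = 7.5: Pab(L + a)/(6LEI) = 266.6/EI
  θ_10 = 688.7/EI,  θ_20 = 647.7/EI
Flexibility coefficients: a unit moment at one end gives L/(3EI) there and L/(6EI) at the far end, so f₁₁ = f₂₂ = 3.333/EI and f₁₂ = f₂₁ = 1.667/EI.
Compatibility — zero rotation at each built-in end:
  3.333 M_1 + 1.667 M_2 = 688.7
  1.667 M_1 + 3.333 M_2 = 647.7
Solving the pair gives M_1 = 146 kN·m and M_2 = 121.3 kN·m (hogging).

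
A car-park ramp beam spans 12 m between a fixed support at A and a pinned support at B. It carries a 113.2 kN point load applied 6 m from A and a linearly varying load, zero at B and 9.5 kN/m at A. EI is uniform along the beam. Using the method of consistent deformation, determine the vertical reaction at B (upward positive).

R_B = 46.77 kN

Choose R_B as the redundant. The primary structure is the cantilever fixed at A.
Free-end deflection of the primary structure under the applied loading (downward +):
  point load 113.2 at a = 6: Pa²(3L − a)/(6EI) = 20376/EI
  triangular load, peak 9.5 at the fixed end: w₀L⁴/(30EI) = 6566/EI
  δ_0 = 26942/EI
Flexibility coefficient — unit upward force at B: δ_{BB} = L³/(3EI) = 576/EI.
Compatibility at B: δ_0 − R_B·δ_{BB} = 0, so R_B = 26942/576 = 46.77 kN.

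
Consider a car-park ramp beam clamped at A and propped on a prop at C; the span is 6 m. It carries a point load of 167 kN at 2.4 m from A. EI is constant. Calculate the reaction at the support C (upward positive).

Choose R_C as the redundant. The primary structure is the cantilever fixed at A.
Deflection at C on the released cantilever, summing each load's contribution:
  point load 167 at a = 2.4: Pa²(3L − a)/(6EI) = 2501/EI
Tip deflection under a unit load at C: L³/(3EI) = 72/EI.
Compatibility at C: δ_0 − R_C·δ_{CC} = 0, so R_C = 2501/72 = 34.74 kN.

R_C = 34.74 kN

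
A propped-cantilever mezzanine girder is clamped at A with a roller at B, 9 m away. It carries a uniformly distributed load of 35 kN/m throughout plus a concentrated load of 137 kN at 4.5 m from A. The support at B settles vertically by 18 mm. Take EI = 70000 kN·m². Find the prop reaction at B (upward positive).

Choose R_B as the redundant. The primary structure is the cantilever fixed at A.
Downward deflection at the released point B due to the loads:
  UDL 35: wL⁴/(8EI) = 28704/EI
  point load 137 at a = 4.5: Pa²(3L − a)/(6EI) = 10403/EI
  δ_0 = 39108/EI
Tip deflection under a unit load at B: L³/(3EI) = 243/EI.
With EI = 70000 kN·m²: δ_0 = 0.55868 m and δ_{BB} = 0.003471 m/kN.
Compatibility — the beam at B must follow the support down by 0.018 m: δ_0 − R_B·δ_{BB} = 0.018, so R_B = (0.55868 − 0.018)/0.003471 = 155.8 kN.

R_B = 155.8 kN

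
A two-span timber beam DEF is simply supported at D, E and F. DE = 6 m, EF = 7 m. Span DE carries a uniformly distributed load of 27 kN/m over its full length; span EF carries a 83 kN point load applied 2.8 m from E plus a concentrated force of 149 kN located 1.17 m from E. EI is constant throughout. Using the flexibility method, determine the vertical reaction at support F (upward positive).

R_F = 31.28 kN

Insert a hinge at E; M_E is the redundant, and each span becomes simply supported.
End slopes at the hinge E, treating each span as simply supported:
  span DE: UDL 27: wL³/(24EI) = 243/EI
  span EF: point load 83 at a = 2.8: Pab(L + b)/(6LEI) = 260.3/EI
  span EF: point load 149 at a = 1.17: Pab(L + b)/(6LEI) = 310.5/EI
  relative rotation θ_0 = (243 + 570.8)/EI = 813.8/EI
A unit hogging moment at E produces rotation L₁/(3EI) + L₂/(3EI) = 4.333/EI.
Slope continuity at E: θ_0 = M_E·4.333/EI, so M_E = 813.8/4.333 = 187.8 kN·m (hogging).
Span EF, ΣM about F: R_E^{EF}·7 = 1217 + 187.8, so R_E^{EF} = 200.7 kN and R_F = 232 − 200.7 = 31.28 kN.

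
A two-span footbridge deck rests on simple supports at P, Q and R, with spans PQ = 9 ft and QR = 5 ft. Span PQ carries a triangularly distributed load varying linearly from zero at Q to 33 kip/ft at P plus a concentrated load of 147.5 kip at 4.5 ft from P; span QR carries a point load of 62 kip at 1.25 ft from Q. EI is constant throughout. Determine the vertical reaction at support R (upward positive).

Take M_Q as the redundant. Released structure: two simple spans PQ and QR with a hinge at Q.
Discontinuity in slope at Q on the released structure — sum the simple-span end rotations:
  span PQ: triangular load, peak 33: 7w₀L³/(360EI) = 467.8/EI
  span PQ: point load 147.5 at a = 4.5: Pab(L + a)/(6LEI) = 746.7/EI
  span QR: point load 62 at a = 1.25: Pab(L + b)/(6LEI) = 84.77/EI
  relative rotation θ_0 = (1214 + 84.77)/EI = 1299/EI
A unit hogging moment at Q produces rotation L₁/(3EI) + L₂/(3EI) = 4.667/EI.
Compatibility: M_Q·(L₁+L₂)/(3EI) = θ_0, giving M_Q = 278.4 kip·ft (hogging).
Span QR, ΣM about R: R_Q^{QR}·5 = 232.5 + 278.4, so R_Q^{QR} = 102.2 kip and R_R = 62 − 102.2 = -40.18 kip.

R_R = -40.18 kip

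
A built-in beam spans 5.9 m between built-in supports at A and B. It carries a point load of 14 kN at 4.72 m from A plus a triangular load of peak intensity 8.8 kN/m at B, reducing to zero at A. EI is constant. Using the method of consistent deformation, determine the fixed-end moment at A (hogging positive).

Release both end moments; the primary structure is a simply-supported span AB with redundants M_A and M_B.
On the primary (simply-supported) span, the end slopes from the loading are:
  at A: point load 14 at a = 4.72: Pab(L + b)/(6LEI) = 15.59/EI
  at B: point load 14 at a = 4.72: Pab(L + a)/(6LEI) = 23.39/EI
  at A: triangular load, peak 8.8: 7w₀L³/(360EI) = 35.14/EI
  at B: triangular load, peak 8.8: w₀L³/(45EI) = 40.16/EI
  θ_A0 = 50.74/EI,  θ_B0 = 63.56/EI
Flexibility coefficients: a unit moment at one end gives L/(3EI) there and L/(6EI) at the far end, so f₁₁ = f₂₂ = 1.967/EI and f₁₂ = f₂₁ = 0.9833/EI.
Compatibility — zero rotation at each built-in end:
  1.967 M_A + 0.9833 M_B = 50.74
  0.9833 M_A + 1.967 M_B = 63.56
Solving the pair gives M_A = 12.85 kN·m and M_B = 25.89 kN·m (hogging).

M_A = 12.85 kN·m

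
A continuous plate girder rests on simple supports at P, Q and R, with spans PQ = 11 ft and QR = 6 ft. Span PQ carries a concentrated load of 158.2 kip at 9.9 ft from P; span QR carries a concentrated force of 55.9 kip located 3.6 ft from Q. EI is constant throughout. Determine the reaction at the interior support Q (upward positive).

R_Q = 194.7 kip

Insert a hinge at Q; M_Q is the redundant, and each span becomes simply supported.
Discontinuity in slope at Q on the released structure — sum the simple-span end rotations:
  span PQ: point load 158.2 at a = 9.9: Pab(L + a)/(6LEI) = 545.6/EI
  span QR: point load 55.9 at a = 3.6: Pab(L + b)/(6LEI) = 112.7/EI
  relative rotation θ_0 = (545.6 + 112.7)/EI = 658.2/EI
A unit hogging moment at Q produces rotation L₁/(3EI) + L₂/(3EI) = 5.667/EI.
Slope continuity at Q: θ_0 = M_Q·5.667/EI, so M_Q = 658.2/5.667 = 116.2 kip·ft (hogging).
Span PQ, ΣM about P with M_Q applied at Q: R_Q^{PQ}·11 = 1566 + 116.2, so R_Q^{PQ} = 152.9 kip and R_P = 158.2 − 152.9 = 5.26 kip.
Span QR, ΣM about R: R_Q^{QR}·6 = 134.2 + 116.2, so R_Q^{QR} = 41.72 kip and R_R = 55.9 − 41.72 = 14.18 kip.
R_Q = 152.9 + 41.72 = 194.7 kip.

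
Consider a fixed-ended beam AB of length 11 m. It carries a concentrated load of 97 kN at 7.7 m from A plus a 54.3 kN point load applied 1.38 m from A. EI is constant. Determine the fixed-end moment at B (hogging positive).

Release both end moments; the primary structure is a simply-supported span AB with redundants M_A and M_B.
End rotations of the released simple span under the applied load (×1/EI):
  at A: point load 97 at a = 7.7: Pab(L + b)/(6LEI) = 534/EI
  at B: point load 97 at a = 7.7: Pab(L + a)/(6LEI) = 698.4/EI
  at A: point load 54.3 at a = 1.38: Pab(L + b)/(6LEI) = 225.2/EI
  at B: point load 54.3 at a = 1.38: Pab(L + a)/(6LEI) = 135.2/EI
  θ_A0 = 759.2/EI,  θ_B0 = 833.6/EI
Flexibility coefficients: a unit moment at one end gives L/(3EI) there and L/(6EI) at the far end, so f₁₁ = f₂₂ = 3.667/EI and f₁₂ = f₂₁ = 1.833/EI.
Compatibility — zero rotation at each built-in end:
  3.667 M_A + 1.833 M_B = 759.2
  1.833 M_A + 3.667 M_B = 833.6
Solving the pair gives M_A = 124.5 kN·m and M_B = 165.1 kN·m (hogging).

M_B = 165.1 kN·m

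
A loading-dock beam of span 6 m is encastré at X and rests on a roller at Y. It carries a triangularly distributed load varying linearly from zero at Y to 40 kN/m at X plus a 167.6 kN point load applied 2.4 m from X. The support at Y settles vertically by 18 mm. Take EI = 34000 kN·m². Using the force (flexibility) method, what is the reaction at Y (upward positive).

R_Y = 50.36 kN

Choose R_Y as the redundant. The primary structure is the cantilever fixed at X.
Downward deflection at the released point Y due to the loads:
  triangular load, peak 40 at the fixed end: w₀L⁴/(30EI) = 1728/EI
  point load 167.6 at a = 2.4: Pa²(3L − a)/(6EI) = 2510/EI
  δ_0 = 4238/EI
Flexibility coefficient — unit upward force at Y: δ_{YY} = L³/(3EI) = 72/EI.
With EI = 34000 kN·m²: δ_0 = 0.12465 m and δ_{YY} = 0.002118 m/kN.
Compatibility — the beam at Y must follow the support down by 0.018 m: δ_0 − R_Y·δ_{YY} = 0.018, so R_Y = (0.12465 − 0.018)/0.002118 = 50.36 kN.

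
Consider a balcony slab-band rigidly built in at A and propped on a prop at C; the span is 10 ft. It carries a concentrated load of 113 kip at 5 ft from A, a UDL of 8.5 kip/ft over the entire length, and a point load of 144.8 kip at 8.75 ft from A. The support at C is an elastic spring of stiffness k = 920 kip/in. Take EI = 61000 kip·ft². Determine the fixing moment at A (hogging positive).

M_A = 437.4 kip·ft

Remove the prop at C; the released (primary) structure is a cantilever built in at A.
Downward deflection at the released point C due to the loads:
  point load 113 at a = 5: Pa²(3L − a)/(6EI) = 11771/EI
  UDL 8.5: wL⁴/(8EI) = 10625/EI
  point load 144.8 at a = 8.75: Pa²(3L − a)/(6EI) = 39264/EI
  δ_0 = 61660/EI
Flexibility coefficient — unit upward force at C: δ_{CC} = L³/(3EI) = 333.3/EI.
With EI = 61000 kip·ft²: δ_0 = 1.0108 ft and δ_{CC} = 0.005464 ft/kip.
Compatibility — the spring shortens by R_C/k under the reaction it provides: δ_0 − R_C·δ_{CC} = R_C/k. With 1/k = 1/(920×12) ft/kip = 0.000091 ft/kip, R_C = δ_0 / (δ_{CC} + 1/k) = 1.0108 / (0.005464 + 0.000091) = 182 kip.
Moment equilibrium about A: M_A = Σ(load moments about A) − R_C·L = 2257 − 182×10 = 437.4 kip·ft.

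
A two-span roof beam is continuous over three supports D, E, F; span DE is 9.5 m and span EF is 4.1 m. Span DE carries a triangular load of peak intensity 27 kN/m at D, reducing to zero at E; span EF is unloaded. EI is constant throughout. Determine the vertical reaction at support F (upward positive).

Release continuity at E by inserting a hinge; the redundant is the internal moment M_E. The primary structure is two simply-supported spans DE and EF.
Discontinuity in slope at E on the released structure — sum the simple-span end rotations:
  span DE: triangular load, peak 27: 7w₀L³/(360EI) = 450.1/EI
  relative rotation θ_0 = (450.1 + 0)/EI = 450.1/EI
A unit hogging moment at E produces rotation L₁/(3EI) + L₂/(3EI) = 4.533/EI.
Compatibility: M_E·(L₁+L₂)/(3EI) = θ_0, giving M_E = 99.29 kN·m (hogging).
Span EF, ΣM about F: R_E^{EF}·4.1 = 0 + 99.29, so R_E^{EF} = 24.22 kN and R_F = 0 − 24.22 = -24.22 kN.

R_F = -24.22 kN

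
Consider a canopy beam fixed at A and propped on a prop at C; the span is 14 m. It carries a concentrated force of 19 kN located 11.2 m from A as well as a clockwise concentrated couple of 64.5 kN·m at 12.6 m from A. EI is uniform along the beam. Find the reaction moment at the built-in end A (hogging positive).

M_A = -5.747 kN·m

Choose R_C as the redundant. The primary structure is the cantilever fixed at A.
Free-end deflection of the primary structure under the applied loading (downward +):
  point load 19 at a = 11.2: Pa²(3L − a)/(6EI) = 12235/EI
  clockwise couple 64.5 at a = 12.6: M₀a(2L − a)/(2EI) = 6258/EI
  δ_0 = 18492/EI
Tip deflection under a unit load at C: L³/(3EI) = 914.7/EI.
Compatibility at C: δ_0 − R_C·δ_{CC} = 0, so R_C = 18492/914.7 = 20.22 kN.
Moment equilibrium about A: M_A = Σ(load moments about A) − R_C·L = 277.3 − 20.22×14 = -5.747 kN·m.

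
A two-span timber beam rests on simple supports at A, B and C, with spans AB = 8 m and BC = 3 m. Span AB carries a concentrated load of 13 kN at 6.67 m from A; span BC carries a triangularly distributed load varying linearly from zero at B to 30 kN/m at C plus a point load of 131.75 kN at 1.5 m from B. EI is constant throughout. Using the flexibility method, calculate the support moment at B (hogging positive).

M_B = 34.12 kN·m

Insert a hinge at B; M_B is the redundant, and each span becomes simply supported.
Rotations at B on the released spans (each span's end-slope, ×1/EI):
  span AB: point load 13 at a = 6.67: Pab(L + a)/(6LEI) = 35.25/EI
  span BC: triangular load, peak 30: 7w₀L³/(360EI) = 15.75/EI
  span BC: point load 131.75 at a = 1.5: Pab(L + b)/(6LEI) = 74.11/EI
  relative rotation θ_0 = (35.25 + 89.86)/EI = 125.1/EI
A unit hogging moment at B produces rotation L₁/(3EI) + L₂/(3EI) = 3.667/EI.
Slope continuity at B: θ_0 = M_B·3.667/EI, so M_B = 125.1/3.667 = 34.12 kN·m (hogging).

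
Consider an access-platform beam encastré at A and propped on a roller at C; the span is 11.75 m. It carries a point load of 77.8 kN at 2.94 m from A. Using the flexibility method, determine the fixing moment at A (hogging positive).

M_A = 150 kN·m

Release the roller at C. Primary structure: cantilever fixed at A.
Deflection at C on the released cantilever, summing each load's contribution:
  point load 77.8 at a = 2.94: Pa²(3L − a)/(6EI) = 3621/EI
Tip deflection under a unit load at C: L³/(3EI) = 540.7/EI.
Compatibility at C: δ_0 − R_C·δ_{CC} = 0, so R_C = 3621/540.7 = 6.697 kN.
Moment equilibrium about A: M_A = Σ(load moments about A) − R_C·L = 228.7 − 6.697×11.75 = 150 kN·m.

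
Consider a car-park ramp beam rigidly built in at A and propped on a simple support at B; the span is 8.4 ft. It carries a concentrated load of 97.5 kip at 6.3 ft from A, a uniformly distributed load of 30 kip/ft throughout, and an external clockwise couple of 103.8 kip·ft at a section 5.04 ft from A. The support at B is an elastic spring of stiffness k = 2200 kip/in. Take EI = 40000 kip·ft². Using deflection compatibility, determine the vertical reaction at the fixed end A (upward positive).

R_A = 179 kip

Remove the prop at B; the released (primary) structure is a cantilever built in at A.
Deflection at B on the released cantilever, summing each load's contribution:
  point load 97.5 at a = 6.3: Pa²(3L − a)/(6EI) = 12190/EI
  UDL 30: wL⁴/(8EI) = 18670/EI
  clockwise couple 103.8 at a = 5.04: M₀a(2L − a)/(2EI) = 3076/EI
  δ_0 = 33936/EI
Flexibility coefficient — unit upward force at B: δ_{BB} = L³/(3EI) = 197.6/EI.
With EI = 40000 kip·ft²: δ_0 = 0.8484 ft and δ_{BB} = 0.004939 ft/kip.
Compatibility — the spring shortens by R_B/k under the reaction it provides: δ_0 − R_B·δ_{BB} = R_B/k. With 1/k = 1/(2200×12) ft/kip = 0.000038 ft/kip, R_B = δ_0 / (δ_{BB} + 1/k) = 0.8484 / (0.004939 + 0.000038) = 170.5 kip.
Vertical equilibrium: R_A = ΣP − R_B = 349.5 − 170.5 = 179 kip.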